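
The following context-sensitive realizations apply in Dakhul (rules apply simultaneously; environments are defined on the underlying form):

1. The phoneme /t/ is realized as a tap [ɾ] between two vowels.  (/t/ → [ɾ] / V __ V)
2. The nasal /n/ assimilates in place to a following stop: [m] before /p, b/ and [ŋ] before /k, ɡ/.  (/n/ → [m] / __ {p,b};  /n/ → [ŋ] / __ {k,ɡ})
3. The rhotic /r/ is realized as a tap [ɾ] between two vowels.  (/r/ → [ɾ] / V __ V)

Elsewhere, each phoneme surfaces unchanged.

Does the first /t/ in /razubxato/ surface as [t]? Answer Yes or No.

/t/ (between /a/ and /o/) occurs between two vowels → [ɾ] by rule 1.
The actual realization is [ɾ], not [t].

No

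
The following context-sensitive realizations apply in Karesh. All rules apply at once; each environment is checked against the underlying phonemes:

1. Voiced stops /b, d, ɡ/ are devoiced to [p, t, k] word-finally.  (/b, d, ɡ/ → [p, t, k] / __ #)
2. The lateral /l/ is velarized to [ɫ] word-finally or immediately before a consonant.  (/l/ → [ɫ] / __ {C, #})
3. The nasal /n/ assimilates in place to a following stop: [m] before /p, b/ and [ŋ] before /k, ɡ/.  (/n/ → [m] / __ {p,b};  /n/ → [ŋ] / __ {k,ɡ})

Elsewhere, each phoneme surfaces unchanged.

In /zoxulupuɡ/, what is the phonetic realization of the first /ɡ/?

[k]

/ɡ/ (word-final) occurs word-finally → [k] by rule 1.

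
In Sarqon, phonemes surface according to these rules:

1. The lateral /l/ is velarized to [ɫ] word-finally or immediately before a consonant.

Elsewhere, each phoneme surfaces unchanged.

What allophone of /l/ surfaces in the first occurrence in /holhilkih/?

[ɫ]

Rule 1 applies to /l/ (between /o/ and /h/: word-finally or immediately before a consonant) → [ɫ].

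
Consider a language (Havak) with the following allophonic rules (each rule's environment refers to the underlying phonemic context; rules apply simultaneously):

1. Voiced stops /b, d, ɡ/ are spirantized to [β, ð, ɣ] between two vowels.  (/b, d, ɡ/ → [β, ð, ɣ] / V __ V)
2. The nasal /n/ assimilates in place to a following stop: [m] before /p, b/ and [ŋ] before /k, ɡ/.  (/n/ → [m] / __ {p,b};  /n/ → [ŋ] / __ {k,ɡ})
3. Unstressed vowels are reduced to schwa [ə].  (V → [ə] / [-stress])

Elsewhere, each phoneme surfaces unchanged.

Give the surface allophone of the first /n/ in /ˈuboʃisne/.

/n/ — between /s/ and /e/; rule 2 does not apply here → [n].

[n]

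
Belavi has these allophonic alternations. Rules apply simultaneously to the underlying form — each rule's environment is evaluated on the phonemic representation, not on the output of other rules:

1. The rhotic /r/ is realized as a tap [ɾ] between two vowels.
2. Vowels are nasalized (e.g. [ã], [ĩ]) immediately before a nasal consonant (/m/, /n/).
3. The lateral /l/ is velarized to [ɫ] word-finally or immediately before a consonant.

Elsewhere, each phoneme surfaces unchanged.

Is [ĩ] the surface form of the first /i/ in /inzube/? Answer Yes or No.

/i/ (word-initial): before a nasal consonant, so rule 2 applies → [ĩ].
The actual realization is [ĩ], which matches [ĩ].

Yes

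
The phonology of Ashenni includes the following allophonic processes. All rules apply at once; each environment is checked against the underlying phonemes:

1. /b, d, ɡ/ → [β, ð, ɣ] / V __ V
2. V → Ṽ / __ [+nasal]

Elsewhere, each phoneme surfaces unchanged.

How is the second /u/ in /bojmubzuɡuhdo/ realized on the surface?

[u]

/u/ (between /z/ and /ɡ/) is in the target of rule 2 but the environment (before a nasal consonant) is not met → [u].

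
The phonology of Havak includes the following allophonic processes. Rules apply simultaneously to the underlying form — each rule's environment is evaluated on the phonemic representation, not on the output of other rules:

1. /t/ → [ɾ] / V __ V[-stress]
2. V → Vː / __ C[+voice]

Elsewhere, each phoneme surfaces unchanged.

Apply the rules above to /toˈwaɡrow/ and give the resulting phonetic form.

/t/ — word-initial; rule 1 does not apply here → [t].
Rule 2 applies to /o/ (between /t/ and /w/: before a voiced consonant) → [oː].
/w/ — not in any rule's target class → [w].
/a/ (between /w/ and /ɡ/): before a voiced consonant, so rule 2 applies → [aː].
/ɡ/ stays [ɡ].
/r/ — not in any rule's target class → [r].
/o/ (between /r/ and /w/): before a voiced consonant, so rule 2 applies → [oː].
/w/ stays [w].

[toːˈwaːɡroːw]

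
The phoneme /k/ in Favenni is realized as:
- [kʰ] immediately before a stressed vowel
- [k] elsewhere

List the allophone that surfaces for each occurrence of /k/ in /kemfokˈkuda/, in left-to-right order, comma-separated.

[k], [k], [kʰ]

Occurrence 1 (position 1): no conditioning environment matches → elsewhere allophone [k].
Occurrence 2 (position 6): no conditioning environment matches → elsewhere allophone [k].
Occurrence 3 (position 7): immediately before a stressed vowel → [kʰ].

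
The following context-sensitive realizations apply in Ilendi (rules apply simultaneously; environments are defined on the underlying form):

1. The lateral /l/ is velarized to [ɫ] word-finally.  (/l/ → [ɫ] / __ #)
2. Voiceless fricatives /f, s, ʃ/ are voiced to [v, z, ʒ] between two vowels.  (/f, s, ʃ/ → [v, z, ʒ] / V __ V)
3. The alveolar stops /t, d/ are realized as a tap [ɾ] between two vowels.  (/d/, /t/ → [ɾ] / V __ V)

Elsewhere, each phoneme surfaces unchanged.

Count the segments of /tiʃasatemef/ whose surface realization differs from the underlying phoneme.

3

Segments that undergo a rule: /ʃ/ → [ʒ] (rule 2); /s/ → [z] (rule 2); /t/ → [ɾ] (rule 3).
All other segments surface unchanged.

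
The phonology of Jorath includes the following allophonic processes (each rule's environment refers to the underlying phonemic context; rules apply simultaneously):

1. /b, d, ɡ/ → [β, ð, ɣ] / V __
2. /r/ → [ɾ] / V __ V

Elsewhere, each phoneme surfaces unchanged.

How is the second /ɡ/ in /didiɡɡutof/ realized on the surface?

[ɡ]

/ɡ/ (between /ɡ/ and /u/) is in the target of rule 1 but the environment (immediately after a vowel) is not met → [ɡ].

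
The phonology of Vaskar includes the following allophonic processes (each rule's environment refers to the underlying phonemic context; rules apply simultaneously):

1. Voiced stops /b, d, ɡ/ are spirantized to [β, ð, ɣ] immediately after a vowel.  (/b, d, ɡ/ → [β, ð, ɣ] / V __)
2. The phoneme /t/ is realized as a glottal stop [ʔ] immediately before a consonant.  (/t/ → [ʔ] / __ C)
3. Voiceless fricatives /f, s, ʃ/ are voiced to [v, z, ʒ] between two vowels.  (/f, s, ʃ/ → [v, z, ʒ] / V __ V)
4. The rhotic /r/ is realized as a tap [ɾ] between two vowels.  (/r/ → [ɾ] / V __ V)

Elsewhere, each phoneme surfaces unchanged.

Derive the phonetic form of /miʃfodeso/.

[miʃfoðezo]

/m/ — not in any rule's target class → [m].
/i/ — not in any rule's target class → [i].
/ʃ/ (between /i/ and /f/) is in the target of rule 3 but the environment (between two vowels) is not met → [ʃ].
/f/ (between /ʃ/ and /o/) is in the target of rule 3 but the environment (between two vowels) is not met → [f].
/o/ (between /f/ and /d/) is unaffected → [o].
/d/ (between /o/ and /e/): immediately after a vowel, so rule 1 applies → [ð].
/e/ — not in any rule's target class → [e].
Rule 3 applies to /s/ (between /e/ and /o/: between two vowels) → [z].
/o/ (word-final): no rule targets it → [o].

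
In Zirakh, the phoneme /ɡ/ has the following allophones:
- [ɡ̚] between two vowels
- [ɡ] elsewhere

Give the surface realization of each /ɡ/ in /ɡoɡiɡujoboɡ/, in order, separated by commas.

Occurrence 1 (position 1): no conditioning environment matches → elsewhere allophone [ɡ].
Occurrence 2 (position 3): between two vowels → [ɡ̚].
Occurrence 3 (position 5): between two vowels → [ɡ̚].
Occurrence 4 (position 11): no conditioning environment matches → elsewhere allophone [ɡ].

[ɡ], [ɡ̚], [ɡ̚], [ɡ]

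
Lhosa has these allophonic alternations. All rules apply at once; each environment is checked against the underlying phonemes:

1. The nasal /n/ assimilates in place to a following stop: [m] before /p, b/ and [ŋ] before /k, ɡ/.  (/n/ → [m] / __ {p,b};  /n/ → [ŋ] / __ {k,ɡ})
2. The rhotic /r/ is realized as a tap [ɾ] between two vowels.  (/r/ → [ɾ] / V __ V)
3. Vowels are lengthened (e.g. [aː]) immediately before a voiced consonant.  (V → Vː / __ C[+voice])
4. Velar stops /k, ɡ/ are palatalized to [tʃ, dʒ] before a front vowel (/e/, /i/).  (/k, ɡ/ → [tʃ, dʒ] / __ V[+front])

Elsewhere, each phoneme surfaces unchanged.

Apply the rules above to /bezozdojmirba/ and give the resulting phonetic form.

[beːzoːzdoːjmiːrba]

/b/ stays [b].
/e/ meets the environment for rule 3 (before a voiced consonant) → [eː].
/z/ stays [z].
/o/ (between /z/ and /z/) occurs before a voiced consonant → [oː] by rule 3.
/z/ stays [z].
/d/ (between /z/ and /o/): no rule targets it → [d].
Rule 3 applies to /o/ (between /d/ and /j/: before a voiced consonant) → [oː].
/j/ (between /o/ and /m/) is unaffected → [j].
/m/ stays [m].
/i/ (between /m/ and /r/) occurs before a voiced consonant → [iː] by rule 3.
/r/ (between /i/ and /b/): rule 2 targets it, but not between two vowels → unchanged [r].
/b/ stays [b].
/a/ — word-final; rule 3 does not apply here → [a].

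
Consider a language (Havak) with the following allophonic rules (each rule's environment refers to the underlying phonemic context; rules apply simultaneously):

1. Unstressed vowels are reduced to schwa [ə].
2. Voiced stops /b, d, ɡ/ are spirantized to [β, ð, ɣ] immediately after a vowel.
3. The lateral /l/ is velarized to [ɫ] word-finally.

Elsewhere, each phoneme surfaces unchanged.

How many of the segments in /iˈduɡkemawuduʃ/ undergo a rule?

Segments that undergo a rule: /i/ → [ə] (rule 1); /d/ → [ð] (rule 2); /ɡ/ → [ɣ] (rule 2); /e/ → [ə] (rule 1); /a/ → [ə] (rule 1); /u/ → [ə] (rule 1); /d/ → [ð] (rule 2); /u/ → [ə] (rule 1).
All other segments surface unchanged.

8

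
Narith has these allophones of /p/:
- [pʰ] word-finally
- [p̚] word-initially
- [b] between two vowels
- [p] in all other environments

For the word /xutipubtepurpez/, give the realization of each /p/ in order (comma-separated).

[b], [b], [p]

Occurrence 1 (position 5): between two vowels → [b].
Occurrence 2 (position 10): between two vowels → [b].
Occurrence 3 (position 13): no conditioning environment matches → elsewhere allophone [p].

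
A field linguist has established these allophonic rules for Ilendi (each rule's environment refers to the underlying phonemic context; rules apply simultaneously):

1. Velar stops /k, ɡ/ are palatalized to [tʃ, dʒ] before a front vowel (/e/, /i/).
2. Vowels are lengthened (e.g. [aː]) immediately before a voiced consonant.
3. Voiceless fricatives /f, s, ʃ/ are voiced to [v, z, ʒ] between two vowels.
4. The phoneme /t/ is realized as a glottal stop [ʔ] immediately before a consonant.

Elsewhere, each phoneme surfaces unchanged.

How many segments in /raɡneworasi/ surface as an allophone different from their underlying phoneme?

4

Segments that undergo a rule: /a/ → [aː] (rule 2); /e/ → [eː] (rule 2); /o/ → [oː] (rule 2); /s/ → [z] (rule 3).
All other segments surface unchanged.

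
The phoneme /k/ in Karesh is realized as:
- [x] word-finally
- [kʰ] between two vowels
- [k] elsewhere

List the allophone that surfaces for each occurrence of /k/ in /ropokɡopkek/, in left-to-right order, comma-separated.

[k], [k], [x]

Occurrence 1 (position 5): no conditioning environment matches → elsewhere allophone [k].
Occurrence 2 (position 9): no conditioning environment matches → elsewhere allophone [k].
Occurrence 3 (position 11): word-finally → [x].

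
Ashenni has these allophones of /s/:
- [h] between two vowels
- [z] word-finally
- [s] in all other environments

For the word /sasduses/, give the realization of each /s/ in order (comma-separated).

[s], [s], [h], [z]

Occurrence 1 (position 1): no conditioning environment matches → elsewhere allophone [s].
Occurrence 2 (position 3): no conditioning environment matches → elsewhere allophone [s].
Occurrence 3 (position 6): between two vowels → [h].
Occurrence 4 (position 8): word-finally → [z].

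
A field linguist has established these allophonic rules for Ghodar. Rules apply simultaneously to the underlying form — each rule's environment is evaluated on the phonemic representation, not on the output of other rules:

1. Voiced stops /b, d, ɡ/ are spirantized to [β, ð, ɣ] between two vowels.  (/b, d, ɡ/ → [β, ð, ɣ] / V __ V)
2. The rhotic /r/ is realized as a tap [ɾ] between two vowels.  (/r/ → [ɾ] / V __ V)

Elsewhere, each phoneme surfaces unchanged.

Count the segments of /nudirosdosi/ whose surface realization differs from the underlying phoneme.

Segments that undergo a rule: /d/ → [ð] (rule 1); /r/ → [ɾ] (rule 2).
All other segments surface unchanged.

2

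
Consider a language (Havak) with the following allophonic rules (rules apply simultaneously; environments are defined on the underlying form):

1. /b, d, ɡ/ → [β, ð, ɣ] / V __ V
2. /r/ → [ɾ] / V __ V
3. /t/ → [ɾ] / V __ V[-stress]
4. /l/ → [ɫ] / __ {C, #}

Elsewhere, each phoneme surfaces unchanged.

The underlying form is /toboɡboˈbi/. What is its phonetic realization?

[toβoɡboˈβi]

/t/ (word-initial) is in the target of rule 3 but the environment (between a vowel and a following unstressed vowel) is not met → [t].
/o/ (between /t/ and /b/): no rule targets it → [o].
/b/ meets the environment for rule 1 (between two vowels) → [β].
/o/ stays [o].
/ɡ/ (between /o/ and /b/) is in the target of rule 1 but the environment (between two vowels) is not met → [ɡ].
/b/ — between /ɡ/ and /o/; rule 1 does not apply here → [b].
/o/ (between /b/ and /b/): no rule targets it → [o].
/b/ (between /o/ and /i/) occurs between two vowels → [β] by rule 1.
/i/ (word-final): no rule targets it → [i].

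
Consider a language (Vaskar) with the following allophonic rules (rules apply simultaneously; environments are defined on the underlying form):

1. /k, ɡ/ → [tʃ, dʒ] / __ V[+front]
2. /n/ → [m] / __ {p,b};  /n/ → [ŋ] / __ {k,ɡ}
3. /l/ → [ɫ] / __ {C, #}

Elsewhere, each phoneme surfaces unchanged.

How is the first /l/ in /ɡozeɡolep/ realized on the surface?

/l/ — between /o/ and /e/; rule 3 does not apply here → [l].

[l]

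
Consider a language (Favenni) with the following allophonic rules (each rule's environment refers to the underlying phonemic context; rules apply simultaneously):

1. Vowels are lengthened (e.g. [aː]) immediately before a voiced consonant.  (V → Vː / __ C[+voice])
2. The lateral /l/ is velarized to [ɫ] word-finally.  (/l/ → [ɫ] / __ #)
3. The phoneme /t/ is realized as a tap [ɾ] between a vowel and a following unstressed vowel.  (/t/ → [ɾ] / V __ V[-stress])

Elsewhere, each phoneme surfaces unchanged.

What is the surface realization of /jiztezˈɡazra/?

[jiːzteːzˈɡaːzra]

/j/ — not in any rule's target class → [j].
/i/ — between /j/ and /z/, before a voiced consonant — surfaces as [iː] (rule 1).
/z/ (between /i/ and /t/) is unaffected → [z].
/t/ — between /z/ and /e/; rule 3 does not apply here → [t].
Rule 1 applies to /e/ (between /t/ and /z/: before a voiced consonant) → [eː].
/z/ (between /e/ and /ɡ/): no rule targets it → [z].
/ɡ/ (between /z/ and /a/): no rule targets it → [ɡ].
/a/ (between /ɡ/ and /z/): before a voiced consonant, so rule 1 applies → [aː].
/z/ stays [z].
/r/ stays [r].
/a/ (word-final): rule 1 targets it, but not before a voiced consonant → unchanged [a].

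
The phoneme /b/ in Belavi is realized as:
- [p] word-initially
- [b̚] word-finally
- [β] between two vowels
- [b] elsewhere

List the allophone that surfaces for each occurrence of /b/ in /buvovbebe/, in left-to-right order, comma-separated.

[p], [b], [β]

Occurrence 1 (position 1): word-initially → [p].
Occurrence 2 (position 6): no conditioning environment matches → elsewhere allophone [b].
Occurrence 3 (position 8): between two vowels → [β].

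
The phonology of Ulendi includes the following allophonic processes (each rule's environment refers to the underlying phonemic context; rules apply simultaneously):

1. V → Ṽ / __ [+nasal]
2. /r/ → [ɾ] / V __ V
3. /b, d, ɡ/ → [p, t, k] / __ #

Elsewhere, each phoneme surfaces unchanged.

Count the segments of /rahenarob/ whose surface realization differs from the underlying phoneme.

Segments that undergo a rule: /e/ → [ẽ] (rule 1); /r/ → [ɾ] (rule 2); /b/ → [p] (rule 3).
All other segments surface unchanged.

3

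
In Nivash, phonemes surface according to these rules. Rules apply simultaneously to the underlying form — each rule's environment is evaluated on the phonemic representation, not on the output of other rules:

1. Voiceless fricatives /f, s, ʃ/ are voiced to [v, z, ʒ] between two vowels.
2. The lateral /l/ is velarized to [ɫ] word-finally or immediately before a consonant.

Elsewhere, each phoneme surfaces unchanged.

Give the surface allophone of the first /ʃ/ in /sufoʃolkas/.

/ʃ/ — between /o/ and /o/, between two vowels — surfaces as [ʒ] (rule 1).

[ʒ]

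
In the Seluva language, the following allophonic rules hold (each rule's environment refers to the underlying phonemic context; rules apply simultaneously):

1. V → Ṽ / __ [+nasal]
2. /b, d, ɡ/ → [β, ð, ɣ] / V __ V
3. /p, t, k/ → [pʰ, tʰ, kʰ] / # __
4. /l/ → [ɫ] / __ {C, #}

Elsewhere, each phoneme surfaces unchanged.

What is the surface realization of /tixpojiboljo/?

/t/ — word-initial, word-initially — surfaces as [tʰ] (rule 3).
/i/ (between /t/ and /x/) is in the target of rule 1 but the environment (before a nasal consonant) is not met → [i].
/x/ stays [x].
/p/ (between /x/ and /o/) fails the environment for rule 3, so it stays [p].
/o/ (between /p/ and /j/): rule 1 targets it, but not before a nasal consonant → unchanged [o].
/j/ stays [j].
/i/ — between /j/ and /b/; rule 1 does not apply here → [i].
/b/ — between /i/ and /o/, between two vowels — surfaces as [β] (rule 2).
/o/ — between /b/ and /l/; rule 1 does not apply here → [o].
/l/ (between /o/ and /j/): word-finally or immediately before a consonant, so rule 4 applies → [ɫ].
/j/ (between /l/ and /o/) is unaffected → [j].
/o/ (word-final): rule 1 targets it, but not before a nasal consonant → unchanged [o].

[tʰixpojiβoɫjo]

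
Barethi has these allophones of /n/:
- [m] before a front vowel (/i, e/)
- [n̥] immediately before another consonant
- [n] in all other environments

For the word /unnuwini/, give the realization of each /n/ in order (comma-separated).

[n̥], [n], [m]

Occurrence 1 (position 2): immediately before another consonant → [n̥].
Occurrence 2 (position 3): no conditioning environment matches → elsewhere allophone [n].
Occurrence 3 (position 7): before a front vowel (/i, e/) → [m].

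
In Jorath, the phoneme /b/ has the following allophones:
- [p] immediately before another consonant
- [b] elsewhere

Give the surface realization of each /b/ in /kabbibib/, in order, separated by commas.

[p], [b], [b], [b]

Occurrence 1 (position 3): immediately before another consonant → [p].
Occurrence 2 (position 4): no conditioning environment matches → elsewhere allophone [b].
Occurrence 3 (position 6): no conditioning environment matches → elsewhere allophone [b].
Occurrence 4 (position 8): no conditioning environment matches → elsewhere allophone [b].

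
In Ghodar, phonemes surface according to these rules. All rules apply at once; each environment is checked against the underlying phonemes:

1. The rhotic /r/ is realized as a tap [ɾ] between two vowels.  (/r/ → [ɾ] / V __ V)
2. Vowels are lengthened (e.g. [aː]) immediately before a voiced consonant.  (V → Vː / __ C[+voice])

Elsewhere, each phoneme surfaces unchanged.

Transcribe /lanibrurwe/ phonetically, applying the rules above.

/a/ (between /l/ and /n/) occurs before a voiced consonant → [aː] by rule 2.
/i/ (between /n/ and /b/): before a voiced consonant, so rule 2 applies → [iː].
/r/ (between /b/ and /u/) is in the target of rule 1 but the environment (between two vowels) is not met → [r].
/u/ (between /r/ and /r/) occurs before a voiced consonant → [uː] by rule 2.
/r/ (between /u/ and /w/): rule 1 targets it, but not between two vowels → unchanged [r].
/e/ (word-final): rule 2 targets it, but not before a voiced consonant → unchanged [e].

[laːniːbruːrwe]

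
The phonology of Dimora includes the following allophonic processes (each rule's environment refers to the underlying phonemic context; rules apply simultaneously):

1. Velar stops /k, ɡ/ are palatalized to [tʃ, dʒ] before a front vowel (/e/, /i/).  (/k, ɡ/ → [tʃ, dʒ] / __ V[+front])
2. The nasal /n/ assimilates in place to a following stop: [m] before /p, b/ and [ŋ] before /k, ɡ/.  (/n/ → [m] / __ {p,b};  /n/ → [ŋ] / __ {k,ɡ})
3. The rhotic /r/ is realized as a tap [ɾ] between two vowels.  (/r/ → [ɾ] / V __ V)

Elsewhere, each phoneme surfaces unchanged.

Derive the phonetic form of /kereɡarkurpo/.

[tʃeɾeɡarkurpo]

/k/ (word-initial): before a front vowel, so rule 1 applies → [tʃ].
/e/ (between /k/ and /r/) is unaffected → [e].
Rule 3 applies to /r/ (between /e/ and /e/: between two vowels) → [ɾ].
/e/ (between /r/ and /ɡ/) is unaffected → [e].
/ɡ/ — between /e/ and /a/; rule 1 does not apply here → [ɡ].
/a/ stays [a].
/r/ — between /a/ and /k/; rule 3 does not apply here → [r].
/k/ (between /r/ and /u/) is in the target of rule 1 but the environment (before a front vowel) is not met → [k].
/u/ (between /k/ and /r/): no rule targets it → [u].
/r/ (between /u/ and /p/): rule 3 targets it, but not between two vowels → unchanged [r].
/p/ — not in any rule's target class → [p].
/o/ (word-final): no rule targets it → [o].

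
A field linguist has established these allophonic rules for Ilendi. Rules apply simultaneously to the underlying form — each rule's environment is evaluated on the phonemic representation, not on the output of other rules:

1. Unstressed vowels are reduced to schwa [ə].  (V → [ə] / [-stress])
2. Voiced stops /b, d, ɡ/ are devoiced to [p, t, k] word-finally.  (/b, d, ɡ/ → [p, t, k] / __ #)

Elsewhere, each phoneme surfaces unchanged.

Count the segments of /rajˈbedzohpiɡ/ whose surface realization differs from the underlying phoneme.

Segments that undergo a rule: /a/ → [ə] (rule 1); /o/ → [ə] (rule 1); /i/ → [ə] (rule 1); /ɡ/ → [k] (rule 2).
All other segments surface unchanged.

4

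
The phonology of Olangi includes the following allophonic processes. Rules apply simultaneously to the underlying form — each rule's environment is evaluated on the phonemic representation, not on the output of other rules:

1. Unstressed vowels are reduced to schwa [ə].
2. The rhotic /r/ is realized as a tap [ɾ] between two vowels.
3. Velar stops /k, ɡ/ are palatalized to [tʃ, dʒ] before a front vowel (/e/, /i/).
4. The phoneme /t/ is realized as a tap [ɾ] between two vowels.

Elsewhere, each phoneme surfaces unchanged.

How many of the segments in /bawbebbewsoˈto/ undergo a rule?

5

Segments that undergo a rule: /a/ → [ə] (rule 1); /e/ → [ə] (rule 1); /e/ → [ə] (rule 1); /o/ → [ə] (rule 1); /t/ → [ɾ] (rule 4).
All other segments surface unchanged.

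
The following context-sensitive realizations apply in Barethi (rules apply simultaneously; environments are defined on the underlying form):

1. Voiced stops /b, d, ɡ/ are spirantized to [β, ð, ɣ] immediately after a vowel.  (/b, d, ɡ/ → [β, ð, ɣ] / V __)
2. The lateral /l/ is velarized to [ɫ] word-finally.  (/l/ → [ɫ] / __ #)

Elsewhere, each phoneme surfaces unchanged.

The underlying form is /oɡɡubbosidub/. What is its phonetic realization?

/o/ — not in any rule's target class → [o].
Rule 1 applies to /ɡ/ (between /o/ and /ɡ/: immediately after a vowel) → [ɣ].
/ɡ/ (between /ɡ/ and /u/): rule 1 targets it, but not immediately after a vowel → unchanged [ɡ].
/u/ (between /ɡ/ and /b/) is unaffected → [u].
Rule 1 applies to /b/ (between /u/ and /b/: immediately after a vowel) → [β].
/b/ (between /b/ and /o/) fails the environment for rule 1, so it stays [b].
/o/ (between /b/ and /s/) is unaffected → [o].
/s/ (between /o/ and /i/): no rule targets it → [s].
/i/ stays [i].
/d/ (between /i/ and /u/): immediately after a vowel, so rule 1 applies → [ð].
/u/ (between /d/ and /b/): no rule targets it → [u].
/b/ meets the environment for rule 1 (immediately after a vowel) → [β].

[oɣɡuβbosiðuβ]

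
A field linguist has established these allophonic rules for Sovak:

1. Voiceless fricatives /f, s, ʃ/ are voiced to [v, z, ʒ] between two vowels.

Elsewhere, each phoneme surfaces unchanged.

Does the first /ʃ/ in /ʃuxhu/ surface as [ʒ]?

No

/ʃ/ (word-initial) is in the target of rule 1 but the environment (between two vowels) is not met → [ʃ].
The actual realization is [ʃ], not [ʒ].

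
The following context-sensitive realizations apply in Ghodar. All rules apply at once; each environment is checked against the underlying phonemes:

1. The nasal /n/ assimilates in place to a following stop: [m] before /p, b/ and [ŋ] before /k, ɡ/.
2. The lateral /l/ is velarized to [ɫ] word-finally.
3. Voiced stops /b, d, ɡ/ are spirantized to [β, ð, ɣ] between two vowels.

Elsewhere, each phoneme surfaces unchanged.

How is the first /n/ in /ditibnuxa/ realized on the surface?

[n]

/n/ — between /b/ and /u/; rule 1 does not apply here → [n].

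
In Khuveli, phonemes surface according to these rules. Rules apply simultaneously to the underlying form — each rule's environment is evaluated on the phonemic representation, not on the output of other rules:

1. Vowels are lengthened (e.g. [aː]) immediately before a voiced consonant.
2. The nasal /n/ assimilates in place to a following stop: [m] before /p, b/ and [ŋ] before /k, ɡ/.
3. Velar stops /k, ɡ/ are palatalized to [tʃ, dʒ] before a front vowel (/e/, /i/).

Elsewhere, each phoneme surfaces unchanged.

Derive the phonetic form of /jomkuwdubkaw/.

[joːmkuːwduːbkaːw]

/j/ (word-initial) is unaffected → [j].
Rule 1 applies to /o/ (between /j/ and /m/: before a voiced consonant) → [oː].
/m/ (between /o/ and /k/) is unaffected → [m].
/k/ (between /m/ and /u/) fails the environment for rule 3, so it stays [k].
/u/ (between /k/ and /w/): before a voiced consonant, so rule 1 applies → [uː].
/w/ (between /u/ and /d/): no rule targets it → [w].
/d/ (between /w/ and /u/): no rule targets it → [d].
/u/ meets the environment for rule 1 (before a voiced consonant) → [uː].
/b/ stays [b].
/k/ (between /b/ and /a/) is in the target of rule 3 but the environment (before a front vowel) is not met → [k].
/a/ — between /k/ and /w/, before a voiced consonant — surfaces as [aː] (rule 1).
/w/ (word-final) is unaffected → [w].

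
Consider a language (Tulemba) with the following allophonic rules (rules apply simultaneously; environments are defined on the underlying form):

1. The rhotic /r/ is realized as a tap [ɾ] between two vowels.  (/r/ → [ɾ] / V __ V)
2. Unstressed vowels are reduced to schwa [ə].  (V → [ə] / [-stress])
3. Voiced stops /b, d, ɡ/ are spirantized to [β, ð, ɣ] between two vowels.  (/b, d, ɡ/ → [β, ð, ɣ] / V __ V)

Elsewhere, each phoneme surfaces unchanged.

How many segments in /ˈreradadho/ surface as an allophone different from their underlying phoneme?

5

Segments that undergo a rule: /r/ → [ɾ] (rule 1); /a/ → [ə] (rule 2); /d/ → [ð] (rule 3); /a/ → [ə] (rule 2); /o/ → [ə] (rule 2).
All other segments surface unchanged.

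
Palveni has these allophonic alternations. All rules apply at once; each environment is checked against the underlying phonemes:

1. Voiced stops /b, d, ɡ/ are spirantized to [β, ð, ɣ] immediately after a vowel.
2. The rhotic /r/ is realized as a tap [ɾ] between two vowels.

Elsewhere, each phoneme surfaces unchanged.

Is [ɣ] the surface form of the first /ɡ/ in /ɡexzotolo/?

/ɡ/ (word-initial) is in the target of rule 1 but the environment (immediately after a vowel) is not met → [ɡ].
The actual realization is [ɡ], not [ɣ].

No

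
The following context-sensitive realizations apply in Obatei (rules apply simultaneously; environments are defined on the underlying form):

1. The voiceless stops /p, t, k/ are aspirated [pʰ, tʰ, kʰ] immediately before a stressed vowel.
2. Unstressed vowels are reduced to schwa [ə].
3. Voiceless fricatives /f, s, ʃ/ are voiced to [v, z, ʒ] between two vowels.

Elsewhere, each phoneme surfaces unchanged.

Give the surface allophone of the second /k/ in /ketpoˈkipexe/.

[kʰ]

/k/ meets the environment for rule 1 (immediately before a stressed vowel) → [kʰ].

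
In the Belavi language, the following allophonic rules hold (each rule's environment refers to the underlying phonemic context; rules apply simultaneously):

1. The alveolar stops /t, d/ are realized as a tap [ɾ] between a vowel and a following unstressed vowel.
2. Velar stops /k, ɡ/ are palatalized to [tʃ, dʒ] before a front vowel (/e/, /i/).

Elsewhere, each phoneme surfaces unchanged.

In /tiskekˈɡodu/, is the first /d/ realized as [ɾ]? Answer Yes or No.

Rule 1 applies to /d/ (between /o/ and /u/: between a vowel and a following unstressed vowel) → [ɾ].
The actual realization is [ɾ], which matches [ɾ].

Yes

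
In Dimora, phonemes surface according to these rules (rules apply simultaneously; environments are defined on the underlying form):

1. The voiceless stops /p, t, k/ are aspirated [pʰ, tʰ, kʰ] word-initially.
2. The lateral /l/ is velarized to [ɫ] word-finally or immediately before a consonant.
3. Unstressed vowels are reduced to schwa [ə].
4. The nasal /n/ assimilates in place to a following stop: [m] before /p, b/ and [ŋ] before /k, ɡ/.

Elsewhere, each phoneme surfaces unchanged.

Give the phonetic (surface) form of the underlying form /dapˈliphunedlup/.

[dəpˈliphənədləp]

/d/ — not in any rule's target class → [d].
/a/ (between /d/ and /p/): in an unstressed syllable, so rule 3 applies → [ə].
/p/ (between /a/ and /l/) fails the environment for rule 1, so it stays [p].
/l/ (between /p/ and /i/): rule 2 targets it, but not word-finally or immediately before a consonant → unchanged [l].
/i/ — between /l/ and /p/; rule 3 does not apply here → [i].
/p/ (between /i/ and /h/): rule 1 targets it, but not word-initially → unchanged [p].
/h/ (between /p/ and /u/): no rule targets it → [h].
Rule 3 applies to /u/ (between /h/ and /n/: in an unstressed syllable) → [ə].
/n/ (between /u/ and /e/) is in the target of rule 4 but the environment (before a labial or velar stop) is not met → [n].
/e/ meets the environment for rule 3 (in an unstressed syllable) → [ə].
/d/ (between /e/ and /l/) is unaffected → [d].
/l/ (between /d/ and /u/) fails the environment for rule 2, so it stays [l].
/u/ — between /l/ and /p/, in an unstressed syllable — surfaces as [ə] (rule 3).
/p/ (word-final): rule 1 targets it, but not word-initially → unchanged [p].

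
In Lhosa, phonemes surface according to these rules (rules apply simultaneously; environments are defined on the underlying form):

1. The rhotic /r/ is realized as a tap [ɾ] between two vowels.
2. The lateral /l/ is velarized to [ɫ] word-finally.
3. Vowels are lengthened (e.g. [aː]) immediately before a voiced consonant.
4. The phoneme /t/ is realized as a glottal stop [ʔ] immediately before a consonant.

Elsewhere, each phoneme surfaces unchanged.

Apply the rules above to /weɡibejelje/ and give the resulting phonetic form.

/w/ stays [w].
/e/ — between /w/ and /ɡ/, before a voiced consonant — surfaces as [eː] (rule 3).
/ɡ/ (between /e/ and /i/) is unaffected → [ɡ].
Rule 3 applies to /i/ (between /ɡ/ and /b/: before a voiced consonant) → [iː].
/b/ (between /i/ and /e/) is unaffected → [b].
/e/ (between /b/ and /j/): before a voiced consonant, so rule 3 applies → [eː].
/j/ stays [j].
Rule 3 applies to /e/ (between /j/ and /l/: before a voiced consonant) → [eː].
/l/ (between /e/ and /j/) fails the environment for rule 2, so it stays [l].
/j/ (between /l/ and /e/): no rule targets it → [j].
/e/ (word-final) is in the target of rule 3 but the environment (before a voiced consonant) is not met → [e].

[weːɡiːbeːjeːlje]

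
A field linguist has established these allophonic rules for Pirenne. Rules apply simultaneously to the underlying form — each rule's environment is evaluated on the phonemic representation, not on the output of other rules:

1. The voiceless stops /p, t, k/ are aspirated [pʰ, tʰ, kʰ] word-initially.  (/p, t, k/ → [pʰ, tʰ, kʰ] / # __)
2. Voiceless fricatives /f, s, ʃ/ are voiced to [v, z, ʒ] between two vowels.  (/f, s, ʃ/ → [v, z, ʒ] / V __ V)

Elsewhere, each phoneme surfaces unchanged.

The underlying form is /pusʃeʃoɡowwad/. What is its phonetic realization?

[pʰusʃeʒoɡowwad]

/p/ — word-initial, word-initially — surfaces as [pʰ] (rule 1).
/u/ stays [u].
/s/ — between /u/ and /ʃ/; rule 2 does not apply here → [s].
/ʃ/ (between /s/ and /e/) fails the environment for rule 2, so it stays [ʃ].
/e/ stays [e].
Rule 2 applies to /ʃ/ (between /e/ and /o/: between two vowels) → [ʒ].
/o/ (between /ʃ/ and /ɡ/): no rule targets it → [o].
/ɡ/ stays [ɡ].
/o/ (between /ɡ/ and /w/) is unaffected → [o].
/w/ stays [w].
/w/ stays [w].
/a/ (between /w/ and /d/) is unaffected → [a].
/d/ stays [d].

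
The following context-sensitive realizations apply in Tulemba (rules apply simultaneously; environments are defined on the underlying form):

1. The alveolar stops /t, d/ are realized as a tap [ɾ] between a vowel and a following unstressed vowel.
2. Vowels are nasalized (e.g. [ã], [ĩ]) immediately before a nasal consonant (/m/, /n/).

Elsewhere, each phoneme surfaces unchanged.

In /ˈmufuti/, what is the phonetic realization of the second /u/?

/u/ (between /f/ and /t/): rule 2 targets it, but not before a nasal consonant → unchanged [u].

[u]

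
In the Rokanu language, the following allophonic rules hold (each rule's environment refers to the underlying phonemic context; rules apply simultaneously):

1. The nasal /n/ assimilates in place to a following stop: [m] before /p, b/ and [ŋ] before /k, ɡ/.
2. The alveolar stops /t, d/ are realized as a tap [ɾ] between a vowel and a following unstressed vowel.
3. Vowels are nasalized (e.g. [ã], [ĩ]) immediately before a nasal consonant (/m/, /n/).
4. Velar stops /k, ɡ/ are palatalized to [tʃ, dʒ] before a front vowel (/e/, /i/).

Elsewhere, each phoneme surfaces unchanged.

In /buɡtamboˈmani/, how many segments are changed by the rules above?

3

Segments that undergo a rule: /a/ → [ã] (rule 3); /o/ → [õ] (rule 3); /a/ → [ã] (rule 3).
All other segments surface unchanged.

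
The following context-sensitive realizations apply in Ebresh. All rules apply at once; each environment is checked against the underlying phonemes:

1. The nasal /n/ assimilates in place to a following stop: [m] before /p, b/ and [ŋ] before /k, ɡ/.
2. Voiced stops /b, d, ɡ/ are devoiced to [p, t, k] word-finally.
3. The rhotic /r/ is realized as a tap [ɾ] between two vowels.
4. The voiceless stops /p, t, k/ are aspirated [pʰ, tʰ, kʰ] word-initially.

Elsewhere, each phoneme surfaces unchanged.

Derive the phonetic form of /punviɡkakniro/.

[pʰunviɡkakniɾo]

/p/ (word-initial): word-initially, so rule 4 applies → [pʰ].
/u/ (between /p/ and /n/) is unaffected → [u].
/n/ (between /u/ and /v/) fails the environment for rule 1, so it stays [n].
/v/ stays [v].
/i/ — not in any rule's target class → [i].
/ɡ/ (between /i/ and /k/) fails the environment for rule 2, so it stays [ɡ].
/k/ (between /ɡ/ and /a/) is in the target of rule 4 but the environment (word-initially) is not met → [k].
/a/ — not in any rule's target class → [a].
/k/ (between /a/ and /n/): rule 4 targets it, but not word-initially → unchanged [k].
/n/ (between /k/ and /i/): rule 1 targets it, but not before a labial or velar stop → unchanged [n].
/i/ (between /n/ and /r/) is unaffected → [i].
/r/ (between /i/ and /o/): between two vowels, so rule 3 applies → [ɾ].
/o/ (word-final): no rule targets it → [o].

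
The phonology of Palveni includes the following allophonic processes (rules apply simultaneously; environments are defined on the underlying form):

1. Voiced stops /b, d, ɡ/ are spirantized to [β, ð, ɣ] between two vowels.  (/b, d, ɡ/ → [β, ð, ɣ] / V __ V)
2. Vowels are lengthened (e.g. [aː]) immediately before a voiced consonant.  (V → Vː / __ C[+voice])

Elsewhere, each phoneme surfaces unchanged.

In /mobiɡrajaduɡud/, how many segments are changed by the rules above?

9

Segments that undergo a rule: /o/ → [oː] (rule 2); /b/ → [β] (rule 1); /i/ → [iː] (rule 2); /a/ → [aː] (rule 2); /a/ → [aː] (rule 2); /d/ → [ð] (rule 1); /u/ → [uː] (rule 2); /ɡ/ → [ɣ] (rule 1); /u/ → [uː] (rule 2).
All other segments surface unchanged.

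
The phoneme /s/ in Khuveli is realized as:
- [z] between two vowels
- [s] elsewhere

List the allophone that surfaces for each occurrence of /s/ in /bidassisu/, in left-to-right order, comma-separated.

Occurrence 1 (position 5): no conditioning environment matches → elsewhere allophone [s].
Occurrence 2 (position 6): no conditioning environment matches → elsewhere allophone [s].
Occurrence 3 (position 8): between two vowels → [z].

[s], [s], [z]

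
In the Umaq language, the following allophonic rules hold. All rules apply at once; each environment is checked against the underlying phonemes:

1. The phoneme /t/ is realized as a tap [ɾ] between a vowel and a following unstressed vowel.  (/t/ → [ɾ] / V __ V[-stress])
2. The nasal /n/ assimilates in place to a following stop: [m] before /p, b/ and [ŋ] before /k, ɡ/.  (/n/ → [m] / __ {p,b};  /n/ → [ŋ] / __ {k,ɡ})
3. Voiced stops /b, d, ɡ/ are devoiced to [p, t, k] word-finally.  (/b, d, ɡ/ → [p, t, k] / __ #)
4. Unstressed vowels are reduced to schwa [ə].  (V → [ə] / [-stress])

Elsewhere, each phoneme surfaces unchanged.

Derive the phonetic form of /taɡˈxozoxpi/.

/t/ (word-initial): rule 1 targets it, but not between a vowel and a following unstressed vowel → unchanged [t].
/a/ (between /t/ and /ɡ/) occurs in an unstressed syllable → [ə] by rule 4.
/ɡ/ (between /a/ and /x/): rule 3 targets it, but not word-finally → unchanged [ɡ].
/x/ (between /ɡ/ and /o/): no rule targets it → [x].
/o/ (between /x/ and /z/): rule 4 targets it, but not in an unstressed syllable → unchanged [o].
/z/ stays [z].
Rule 4 applies to /o/ (between /z/ and /x/: in an unstressed syllable) → [ə].
/x/ (between /o/ and /p/): no rule targets it → [x].
/p/ (between /x/ and /i/): no rule targets it → [p].
/i/ (word-final): in an unstressed syllable, so rule 4 applies → [ə].

[təɡˈxozəxpə]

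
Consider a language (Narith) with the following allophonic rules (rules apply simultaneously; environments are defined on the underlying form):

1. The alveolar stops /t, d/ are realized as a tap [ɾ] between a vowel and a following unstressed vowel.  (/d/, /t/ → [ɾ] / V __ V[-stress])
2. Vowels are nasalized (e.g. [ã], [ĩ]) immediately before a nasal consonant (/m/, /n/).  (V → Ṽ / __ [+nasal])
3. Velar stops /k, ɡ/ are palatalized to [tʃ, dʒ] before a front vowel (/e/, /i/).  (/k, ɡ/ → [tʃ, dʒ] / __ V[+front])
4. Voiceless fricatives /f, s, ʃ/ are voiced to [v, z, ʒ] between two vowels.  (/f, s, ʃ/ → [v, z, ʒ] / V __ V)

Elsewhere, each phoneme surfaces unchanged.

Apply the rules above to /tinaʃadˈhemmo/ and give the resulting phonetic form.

[tĩnaʒadˈhẽmmo]

/t/ (word-initial) fails the environment for rule 1, so it stays [t].
/i/ meets the environment for rule 2 (before a nasal consonant) → [ĩ].
/n/ (between /i/ and /a/): no rule targets it → [n].
/a/ — between /n/ and /ʃ/; rule 2 does not apply here → [a].
/ʃ/ (between /a/ and /a/): between two vowels, so rule 4 applies → [ʒ].
/a/ (between /ʃ/ and /d/) is in the target of rule 2 but the environment (before a nasal consonant) is not met → [a].
/d/ (between /a/ and /h/): rule 1 targets it, but not between a vowel and a following unstressed vowel → unchanged [d].
/h/ (between /d/ and /e/): no rule targets it → [h].
/e/ — between /h/ and /m/, before a nasal consonant — surfaces as [ẽ] (rule 2).
/m/ (between /e/ and /m/) is unaffected → [m].
/m/ (between /m/ and /o/): no rule targets it → [m].
/o/ — word-final; rule 2 does not apply here → [o].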